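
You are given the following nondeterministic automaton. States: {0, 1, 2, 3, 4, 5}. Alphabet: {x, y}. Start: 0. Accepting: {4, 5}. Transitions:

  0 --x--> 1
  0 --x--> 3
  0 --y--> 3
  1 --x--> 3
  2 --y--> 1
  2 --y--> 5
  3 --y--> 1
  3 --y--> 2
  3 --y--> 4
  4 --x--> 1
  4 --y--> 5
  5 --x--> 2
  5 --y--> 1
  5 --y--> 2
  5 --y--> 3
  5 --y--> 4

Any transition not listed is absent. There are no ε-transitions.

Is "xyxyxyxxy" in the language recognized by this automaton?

Yes

Start in {0}.
Read 'x': {0} → {1, 3}.
Read 'y': {1, 3} → {1, 2, 4}.
Read 'x': {1, 2, 4} → {1, 3}.
Read 'y': {1, 3} → {1, 2, 4}.
Read 'x': {1, 2, 4} → {1, 3}.
Read 'y': {1, 3} → {1, 2, 4}.
Read 'x': {1, 2, 4} → {1, 3}.
Read 'x': {1, 3} → {3}.
Read 'y': {3} → {1, 2, 4}.
The final set {1, 2, 4} contains the accepting state 4.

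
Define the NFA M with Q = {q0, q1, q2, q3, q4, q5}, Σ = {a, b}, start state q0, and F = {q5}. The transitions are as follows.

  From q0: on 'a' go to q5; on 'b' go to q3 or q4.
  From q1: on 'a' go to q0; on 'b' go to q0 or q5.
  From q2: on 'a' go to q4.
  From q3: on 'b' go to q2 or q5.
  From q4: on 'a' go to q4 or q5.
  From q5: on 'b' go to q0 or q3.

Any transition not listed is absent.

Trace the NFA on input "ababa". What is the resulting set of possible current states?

Start in {q0}.
Read 'a': q0→{q5}; now {q5}.
Read 'b': q5→{q0, q3}; now {q0, q3}.
Read 'a': q0→{q5}, q3→∅; now {q5}.
Read 'b': q5→{q0, q3}; now {q0, q3}.
Read 'a': q0→{q5}, q3→∅; now {q5}.

{q5}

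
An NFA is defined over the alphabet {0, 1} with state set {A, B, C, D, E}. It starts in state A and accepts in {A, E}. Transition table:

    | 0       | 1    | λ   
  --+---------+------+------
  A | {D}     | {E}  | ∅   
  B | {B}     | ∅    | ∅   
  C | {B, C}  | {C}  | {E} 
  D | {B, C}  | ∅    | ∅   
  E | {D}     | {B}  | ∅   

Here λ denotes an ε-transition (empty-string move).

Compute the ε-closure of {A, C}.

{A, C, E}

Begin with {A, C}.
ε-move C → E; add E.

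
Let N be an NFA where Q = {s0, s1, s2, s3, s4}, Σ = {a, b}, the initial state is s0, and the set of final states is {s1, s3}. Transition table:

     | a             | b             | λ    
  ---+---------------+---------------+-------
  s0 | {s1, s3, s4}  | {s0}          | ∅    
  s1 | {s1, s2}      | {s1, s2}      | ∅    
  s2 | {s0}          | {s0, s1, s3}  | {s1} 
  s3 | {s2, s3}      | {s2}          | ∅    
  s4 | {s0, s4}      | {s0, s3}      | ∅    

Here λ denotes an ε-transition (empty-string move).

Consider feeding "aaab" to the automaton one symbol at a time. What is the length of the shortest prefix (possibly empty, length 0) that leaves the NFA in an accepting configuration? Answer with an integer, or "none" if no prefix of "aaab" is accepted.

Start in {s0}.
Read 'a': s0→{s1, s3, s4}; now {s1, s3, s4}.
None of the earlier sets intersect F, but {s1, s3, s4} does.

1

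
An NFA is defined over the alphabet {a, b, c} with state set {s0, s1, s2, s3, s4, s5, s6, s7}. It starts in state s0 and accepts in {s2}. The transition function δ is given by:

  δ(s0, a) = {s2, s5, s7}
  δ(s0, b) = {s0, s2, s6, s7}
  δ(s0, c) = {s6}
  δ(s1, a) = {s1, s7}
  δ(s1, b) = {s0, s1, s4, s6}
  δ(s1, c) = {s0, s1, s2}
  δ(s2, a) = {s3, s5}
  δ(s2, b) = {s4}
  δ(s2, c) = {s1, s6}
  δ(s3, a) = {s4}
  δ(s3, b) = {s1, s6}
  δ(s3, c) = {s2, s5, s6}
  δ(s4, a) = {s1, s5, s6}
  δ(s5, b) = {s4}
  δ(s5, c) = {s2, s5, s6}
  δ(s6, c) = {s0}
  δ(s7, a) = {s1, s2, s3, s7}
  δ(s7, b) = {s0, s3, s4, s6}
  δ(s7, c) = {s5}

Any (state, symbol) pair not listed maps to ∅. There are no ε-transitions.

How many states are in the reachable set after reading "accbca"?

5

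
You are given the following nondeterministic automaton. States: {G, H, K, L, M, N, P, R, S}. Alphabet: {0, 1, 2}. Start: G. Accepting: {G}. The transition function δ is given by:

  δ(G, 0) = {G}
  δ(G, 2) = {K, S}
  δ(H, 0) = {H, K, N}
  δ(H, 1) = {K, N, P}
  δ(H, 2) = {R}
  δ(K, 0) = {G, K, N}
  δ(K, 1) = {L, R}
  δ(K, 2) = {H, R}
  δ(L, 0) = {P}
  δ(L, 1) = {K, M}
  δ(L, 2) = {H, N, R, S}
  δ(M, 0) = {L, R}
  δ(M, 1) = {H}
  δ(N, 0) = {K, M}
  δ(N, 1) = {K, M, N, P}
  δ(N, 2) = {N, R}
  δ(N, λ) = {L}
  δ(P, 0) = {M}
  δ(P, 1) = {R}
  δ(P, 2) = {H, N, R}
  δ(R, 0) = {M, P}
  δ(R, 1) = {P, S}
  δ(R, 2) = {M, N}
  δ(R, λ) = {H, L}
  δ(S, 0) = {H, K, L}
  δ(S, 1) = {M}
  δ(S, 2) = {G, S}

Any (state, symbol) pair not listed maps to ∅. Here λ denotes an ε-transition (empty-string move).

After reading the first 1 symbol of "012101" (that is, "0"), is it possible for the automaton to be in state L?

No

Start in {G}.
Read '0': {G} → {G}.
State L is not in {G}.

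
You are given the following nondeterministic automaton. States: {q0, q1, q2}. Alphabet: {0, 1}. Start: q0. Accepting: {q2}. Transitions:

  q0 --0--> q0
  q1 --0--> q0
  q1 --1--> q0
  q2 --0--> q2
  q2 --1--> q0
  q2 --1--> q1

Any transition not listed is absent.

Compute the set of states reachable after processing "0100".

Start in {q0}.
Read '0': q0→{q0}; now {q0}.
Read '1': q0→∅; now ∅.
The set is empty and remains empty for the remaining 2 symbols.

∅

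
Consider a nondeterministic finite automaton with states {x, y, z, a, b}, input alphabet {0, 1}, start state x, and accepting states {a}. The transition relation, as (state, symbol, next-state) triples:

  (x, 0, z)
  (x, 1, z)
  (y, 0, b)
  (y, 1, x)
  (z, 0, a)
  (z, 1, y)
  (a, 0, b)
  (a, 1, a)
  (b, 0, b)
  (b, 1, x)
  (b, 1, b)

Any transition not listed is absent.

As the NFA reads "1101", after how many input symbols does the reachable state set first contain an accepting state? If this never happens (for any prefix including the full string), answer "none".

none

Start in {x}.
Read '1': x→{z}; now {z}.
Read '1': z→{y}; now {y}.
Read '0': y→{b}; now {b}.
Read '1': b→{x, b}; now {x, b}.
No reachable set along the way intersects F.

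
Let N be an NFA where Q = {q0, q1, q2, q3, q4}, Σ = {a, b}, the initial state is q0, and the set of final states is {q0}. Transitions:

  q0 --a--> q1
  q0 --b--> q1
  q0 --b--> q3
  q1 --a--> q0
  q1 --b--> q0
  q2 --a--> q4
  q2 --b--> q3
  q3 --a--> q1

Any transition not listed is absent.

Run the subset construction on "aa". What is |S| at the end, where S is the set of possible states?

Start in {q0}.
Read 'a': q0→{q1}; now {q1}.
Read 'a': q1→{q0}; now {q0}.
That set has 1 state.

1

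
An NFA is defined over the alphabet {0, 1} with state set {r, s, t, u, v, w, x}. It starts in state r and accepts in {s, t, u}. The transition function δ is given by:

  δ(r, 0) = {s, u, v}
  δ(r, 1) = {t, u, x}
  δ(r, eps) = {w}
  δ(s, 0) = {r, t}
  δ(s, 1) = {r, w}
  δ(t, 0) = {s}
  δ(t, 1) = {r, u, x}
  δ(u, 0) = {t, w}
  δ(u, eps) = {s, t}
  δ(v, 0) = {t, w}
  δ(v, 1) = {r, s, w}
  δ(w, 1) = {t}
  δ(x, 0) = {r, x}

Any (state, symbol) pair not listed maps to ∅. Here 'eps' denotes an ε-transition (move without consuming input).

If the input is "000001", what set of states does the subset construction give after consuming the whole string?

Start: ε-closure({r}) = {r, w}.
Read '0': r→{s, u, v}, w→∅; union {s, u, v}; ε-closure = {s, t, u, v}.
Read '0': s→{r, t}, t→{s}, u→{t, w}, v→{t, w}; now {r, s, t, w}.
Read '0': r→{s, u, v}, s→{r, t}, t→{s}, w→∅; union {r, s, t, u, v}; ε-closure = {r, s, t, u, v, w}.
Read '0': r→{s, u, v}, s→{r, t}, t→{s}, u→{t, w}, v→{t, w}, w→∅; now {r, s, t, u, v, w}.
Read '0': r→{s, u, v}, s→{r, t}, t→{s}, u→{t, w}, v→{t, w}, w→∅; now {r, s, t, u, v, w}.
Read '1': r→{t, u, x}, s→{r, w}, t→{r, u, x}, u→∅, v→{r, s, w}, w→{t}; now {r, s, t, u, w, x}.

{r, s, t, u, w, x}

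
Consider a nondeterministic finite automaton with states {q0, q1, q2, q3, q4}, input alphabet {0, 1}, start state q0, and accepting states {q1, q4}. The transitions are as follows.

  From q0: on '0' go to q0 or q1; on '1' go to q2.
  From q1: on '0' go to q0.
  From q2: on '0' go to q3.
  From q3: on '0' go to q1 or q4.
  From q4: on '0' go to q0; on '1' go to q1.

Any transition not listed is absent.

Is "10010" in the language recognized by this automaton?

No

Start in {q0}.
Read '1': q0→{q2}; now {q2}.
Read '0': q2→{q3}; now {q3}.
Read '0': q3→{q1, q4}; now {q1, q4}.
Read '1': q1→∅, q4→{q1}; now {q1}.
Read '0': q1→{q0}; now {q0}.
The final set {q0} contains no accepting state.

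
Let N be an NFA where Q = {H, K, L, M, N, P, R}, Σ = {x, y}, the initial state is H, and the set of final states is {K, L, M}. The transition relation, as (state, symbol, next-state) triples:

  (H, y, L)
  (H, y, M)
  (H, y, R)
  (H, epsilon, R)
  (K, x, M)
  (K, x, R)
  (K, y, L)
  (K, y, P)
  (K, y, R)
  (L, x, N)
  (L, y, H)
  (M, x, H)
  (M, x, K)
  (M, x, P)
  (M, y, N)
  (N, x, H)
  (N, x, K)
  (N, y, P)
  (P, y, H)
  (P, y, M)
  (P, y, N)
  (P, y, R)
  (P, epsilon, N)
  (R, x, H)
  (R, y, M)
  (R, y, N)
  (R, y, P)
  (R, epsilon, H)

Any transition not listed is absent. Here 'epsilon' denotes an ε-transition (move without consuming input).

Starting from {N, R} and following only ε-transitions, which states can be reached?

{H, N, R}

Begin with {N, R}.
ε-move R → H; add H.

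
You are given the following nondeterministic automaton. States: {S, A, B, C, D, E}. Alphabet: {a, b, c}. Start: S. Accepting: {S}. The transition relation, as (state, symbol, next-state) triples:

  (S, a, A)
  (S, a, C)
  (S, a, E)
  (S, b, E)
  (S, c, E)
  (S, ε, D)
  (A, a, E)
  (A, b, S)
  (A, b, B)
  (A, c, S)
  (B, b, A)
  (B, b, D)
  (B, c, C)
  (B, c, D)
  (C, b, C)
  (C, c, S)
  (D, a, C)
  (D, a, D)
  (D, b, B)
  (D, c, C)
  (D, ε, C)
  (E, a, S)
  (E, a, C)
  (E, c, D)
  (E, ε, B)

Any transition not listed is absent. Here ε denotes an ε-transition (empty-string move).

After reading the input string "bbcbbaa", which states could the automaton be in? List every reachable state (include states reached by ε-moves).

{S, C, D}

Start: ε-closure({S}) = {S, C, D}.
Read 'b': {S, C, D} → {B, C, E}.
Read 'b': {B, C, E} → {A, C, D}.
Read 'c': {A, C, D} → {S, C, D}.
Read 'b': {S, C, D} → {B, C, E}.
Read 'b': {B, C, E} → {A, C, D}.
Read 'a': {A, C, D} → {B, C, D, E}.
Read 'a': {B, C, D, E} → {S, C, D}.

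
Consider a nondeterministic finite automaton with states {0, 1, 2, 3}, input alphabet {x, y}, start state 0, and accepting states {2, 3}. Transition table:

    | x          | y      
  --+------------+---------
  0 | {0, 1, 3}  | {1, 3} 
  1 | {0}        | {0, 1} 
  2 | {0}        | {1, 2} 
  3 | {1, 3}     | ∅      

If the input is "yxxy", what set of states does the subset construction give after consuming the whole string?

{0, 1, 3}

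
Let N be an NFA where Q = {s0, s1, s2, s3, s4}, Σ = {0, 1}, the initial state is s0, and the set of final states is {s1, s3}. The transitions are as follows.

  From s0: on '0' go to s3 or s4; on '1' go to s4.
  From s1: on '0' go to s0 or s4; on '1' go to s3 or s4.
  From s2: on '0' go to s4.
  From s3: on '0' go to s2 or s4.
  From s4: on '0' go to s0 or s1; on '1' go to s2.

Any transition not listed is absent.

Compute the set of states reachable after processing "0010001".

Start in {s0}.
Read '0': s0→{s3, s4}; now {s3, s4}.
Read '0': s3→{s2, s4}, s4→{s0, s1}; now {s0, s1, s2, s4}.
Read '1': s0→{s4}, s1→{s3, s4}, s2→∅, s4→{s2}; now {s2, s3, s4}.
Read '0': s2→{s4}, s3→{s2, s4}, s4→{s0, s1}; now {s0, s1, s2, s4}.
Read '0': s0→{s3, s4}, s1→{s0, s4}, s2→{s4}, s4→{s0, s1}; now {s0, s1, s3, s4}.
Read '0': s0→{s3, s4}, s1→{s0, s4}, s3→{s2, s4}, s4→{s0, s1}; now {s0, s1, s2, s3, s4}.
Read '1': s0→{s4}, s1→{s3, s4}, s2→∅, s3→∅, s4→{s2}; now {s2, s3, s4}.

{s2, s3, s4}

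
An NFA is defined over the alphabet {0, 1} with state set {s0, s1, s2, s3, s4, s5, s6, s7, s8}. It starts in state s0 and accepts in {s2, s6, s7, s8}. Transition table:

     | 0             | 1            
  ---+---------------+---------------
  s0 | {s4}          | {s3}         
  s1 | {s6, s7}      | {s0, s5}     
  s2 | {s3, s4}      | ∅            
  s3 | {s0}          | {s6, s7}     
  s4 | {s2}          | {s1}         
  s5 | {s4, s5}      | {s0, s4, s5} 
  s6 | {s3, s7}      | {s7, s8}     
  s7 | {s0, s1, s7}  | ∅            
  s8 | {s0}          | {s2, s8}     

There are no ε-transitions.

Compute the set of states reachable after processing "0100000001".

{s0, s1, s3, s5, s6, s7, s8}

Start in {s0}.
Read '0': s0→{s4}; now {s4}.
Read '1': s4→{s1}; now {s1}.
Read '0': s1→{s6, s7}; now {s6, s7}.
Read '0': s6→{s3, s7}, s7→{s0, s1, s7}; now {s0, s1, s3, s7}.
Read '0': s0→{s4}, s1→{s6, s7}, s3→{s0}, s7→{s0, s1, s7}; now {s0, s1, s4, s6, s7}.
Read '0': s0→{s4}, s1→{s6, s7}, s4→{s2}, s6→{s3, s7}, s7→{s0, s1, s7}; now {s0, s1, s2, s3, s4, s6, s7}.
Read '0': s0→{s4}, s1→{s6, s7}, s2→{s3, s4}, s3→{s0}, s4→{s2}, s6→{s3, s7}, s7→{s0, s1, s7}; now {s0, s1, s2, s3, s4, s6, s7}.
Read '0': s0→{s4}, s1→{s6, s7}, s2→{s3, s4}, s3→{s0}, s4→{s2}, s6→{s3, s7}, s7→{s0, s1, s7}; now {s0, s1, s2, s3, s4, s6, s7}.
Read '0': s0→{s4}, s1→{s6, s7}, s2→{s3, s4}, s3→{s0}, s4→{s2}, s6→{s3, s7}, s7→{s0, s1, s7}; now {s0, s1, s2, s3, s4, s6, s7}.
Read '1': s0→{s3}, s1→{s0, s5}, s2→∅, s3→{s6, s7}, s4→{s1}, s6→{s7, s8}, s7→∅; now {s0, s1, s3, s5, s6, s7, s8}.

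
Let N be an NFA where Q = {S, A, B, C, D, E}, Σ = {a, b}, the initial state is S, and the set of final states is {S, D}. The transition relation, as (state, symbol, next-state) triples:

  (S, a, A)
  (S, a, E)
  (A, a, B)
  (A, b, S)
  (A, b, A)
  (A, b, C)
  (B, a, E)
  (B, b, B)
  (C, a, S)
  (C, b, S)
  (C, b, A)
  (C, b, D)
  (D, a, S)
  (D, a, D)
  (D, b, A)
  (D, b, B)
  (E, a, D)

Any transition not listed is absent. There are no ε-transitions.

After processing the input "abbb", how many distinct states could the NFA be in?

Start in {S}.
Read 'a': S→{A, E}; now {A, E}.
Read 'b': A→{S, A, C}, E→∅; now {S, A, C}.
Read 'b': S→∅, A→{S, A, C}, C→{S, A, D}; now {S, A, C, D}.
Read 'b': S→∅, A→{S, A, C}, C→{S, A, D}, D→{A, B}; now {S, A, B, C, D}.
That set has 5 states.

5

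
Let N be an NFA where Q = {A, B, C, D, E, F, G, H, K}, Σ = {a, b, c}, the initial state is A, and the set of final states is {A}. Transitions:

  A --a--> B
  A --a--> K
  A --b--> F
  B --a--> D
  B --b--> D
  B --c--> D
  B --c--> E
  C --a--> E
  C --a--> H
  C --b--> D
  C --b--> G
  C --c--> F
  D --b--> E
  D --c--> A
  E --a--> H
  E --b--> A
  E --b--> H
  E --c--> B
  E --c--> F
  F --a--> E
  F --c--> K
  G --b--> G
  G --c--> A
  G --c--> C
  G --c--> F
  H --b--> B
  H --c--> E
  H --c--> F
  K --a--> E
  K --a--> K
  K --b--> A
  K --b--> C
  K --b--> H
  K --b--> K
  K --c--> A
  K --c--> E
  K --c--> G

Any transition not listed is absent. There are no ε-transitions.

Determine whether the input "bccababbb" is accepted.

Yes

Start in {A}.
Read 'b': A→{F}; now {F}.
Read 'c': F→{K}; now {K}.
Read 'c': K→{A, E, G}; now {A, E, G}.
Read 'a': A→{B, K}, E→{H}, G→∅; now {B, H, K}.
Read 'b': B→{D}, H→{B}, K→{A, C, H, K}; now {A, B, C, D, H, K}.
Read 'a': A→{B, K}, B→{D}, C→{E, H}, D→∅, H→∅, K→{E, K}; now {B, D, E, H, K}.
Read 'b': B→{D}, D→{E}, E→{A, H}, H→{B}, K→{A, C, H, K}; now {A, B, C, D, E, H, K}.
Read 'b': A→{F}, B→{D}, C→{D, G}, D→{E}, E→{A, H}, H→{B}, K→{A, C, H, K}; now {A, B, C, D, E, F, G, H, K}.
Read 'b': A→{F}, B→{D}, C→{D, G}, D→{E}, E→{A, H}, F→∅, G→{G}, H→{B}, K→{A, C, H, K}; now {A, B, C, D, E, F, G, H, K}.
The final set {A, B, C, D, E, F, G, H, K} contains the accepting state A.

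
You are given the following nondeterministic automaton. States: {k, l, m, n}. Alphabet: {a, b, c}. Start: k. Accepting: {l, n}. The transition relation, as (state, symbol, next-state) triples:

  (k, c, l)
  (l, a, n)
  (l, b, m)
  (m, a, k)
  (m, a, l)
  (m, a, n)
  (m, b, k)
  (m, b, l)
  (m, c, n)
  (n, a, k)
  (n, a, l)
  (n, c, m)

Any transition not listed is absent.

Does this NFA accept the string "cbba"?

Start in {k}.
Read 'c': k→{l}; now {l}.
Read 'b': l→{m}; now {m}.
Read 'b': m→{k, l}; now {k, l}.
Read 'a': k→∅, l→{n}; now {n}.
The final set {n} contains the accepting state n.

Yes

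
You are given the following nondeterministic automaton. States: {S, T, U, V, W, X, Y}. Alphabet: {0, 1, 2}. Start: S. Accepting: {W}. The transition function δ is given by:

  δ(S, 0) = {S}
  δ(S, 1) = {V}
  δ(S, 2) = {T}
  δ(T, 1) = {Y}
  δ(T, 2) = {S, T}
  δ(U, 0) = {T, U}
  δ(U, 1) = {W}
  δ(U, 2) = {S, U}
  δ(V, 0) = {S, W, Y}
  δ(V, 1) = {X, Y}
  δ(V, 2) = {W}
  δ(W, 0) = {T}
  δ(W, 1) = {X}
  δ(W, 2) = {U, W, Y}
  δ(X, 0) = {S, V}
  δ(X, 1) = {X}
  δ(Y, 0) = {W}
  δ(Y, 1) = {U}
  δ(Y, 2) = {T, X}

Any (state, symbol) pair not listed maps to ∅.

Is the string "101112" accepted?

Start in {S}.
Read '1': S→{V}; now {V}.
Read '0': V→{S, W, Y}; now {S, W, Y}.
Read '1': S→{V}, W→{X}, Y→{U}; now {U, V, X}.
Read '1': U→{W}, V→{X, Y}, X→{X}; now {W, X, Y}.
Read '1': W→{X}, X→{X}, Y→{U}; now {U, X}.
Read '2': U→{S, U}, X→∅; now {S, U}.
The final set {S, U} contains no accepting state.

No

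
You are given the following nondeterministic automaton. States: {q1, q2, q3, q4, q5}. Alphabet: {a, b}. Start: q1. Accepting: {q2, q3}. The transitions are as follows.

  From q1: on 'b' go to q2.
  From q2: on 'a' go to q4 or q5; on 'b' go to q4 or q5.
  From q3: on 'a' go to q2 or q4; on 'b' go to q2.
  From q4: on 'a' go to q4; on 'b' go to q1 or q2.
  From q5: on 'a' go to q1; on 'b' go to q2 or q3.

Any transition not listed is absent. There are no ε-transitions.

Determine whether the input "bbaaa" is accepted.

No

Start in {q1}.
Read 'b': q1→{q2}; now {q2}.
Read 'b': q2→{q4, q5}; now {q4, q5}.
Read 'a': q4→{q4}, q5→{q1}; now {q1, q4}.
Read 'a': q1→∅, q4→{q4}; now {q4}.
Read 'a': q4→{q4}; now {q4}.
The final set {q4} contains no accepting state.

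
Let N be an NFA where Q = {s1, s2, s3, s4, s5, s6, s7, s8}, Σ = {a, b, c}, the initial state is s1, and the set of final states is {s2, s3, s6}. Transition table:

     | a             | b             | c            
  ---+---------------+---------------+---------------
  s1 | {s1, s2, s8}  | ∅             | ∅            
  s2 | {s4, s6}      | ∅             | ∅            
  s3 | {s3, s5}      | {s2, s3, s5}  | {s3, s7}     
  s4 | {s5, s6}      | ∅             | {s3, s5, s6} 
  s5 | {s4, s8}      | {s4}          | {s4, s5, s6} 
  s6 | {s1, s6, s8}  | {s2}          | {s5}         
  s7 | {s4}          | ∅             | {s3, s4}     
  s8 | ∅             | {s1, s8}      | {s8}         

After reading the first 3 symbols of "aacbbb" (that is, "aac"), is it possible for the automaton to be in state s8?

Start in {s1}.
Read 'a': {s1} → {s1, s2, s8}.
Read 'a': {s1, s2, s8} → {s1, s2, s4, s6, s8}.
Read 'c': {s1, s2, s4, s6, s8} → {s3, s5, s6, s8}.
State s8 is in {s3, s5, s6, s8}.

Yes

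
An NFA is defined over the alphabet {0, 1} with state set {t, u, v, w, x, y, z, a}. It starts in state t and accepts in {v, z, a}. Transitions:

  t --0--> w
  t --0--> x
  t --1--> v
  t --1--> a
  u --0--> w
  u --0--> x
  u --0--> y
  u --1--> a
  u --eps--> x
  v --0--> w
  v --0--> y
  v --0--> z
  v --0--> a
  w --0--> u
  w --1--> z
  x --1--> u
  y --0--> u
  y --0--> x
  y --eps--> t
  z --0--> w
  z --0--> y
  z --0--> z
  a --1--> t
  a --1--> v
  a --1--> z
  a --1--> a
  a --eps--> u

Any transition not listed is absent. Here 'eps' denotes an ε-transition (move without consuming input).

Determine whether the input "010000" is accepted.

Yes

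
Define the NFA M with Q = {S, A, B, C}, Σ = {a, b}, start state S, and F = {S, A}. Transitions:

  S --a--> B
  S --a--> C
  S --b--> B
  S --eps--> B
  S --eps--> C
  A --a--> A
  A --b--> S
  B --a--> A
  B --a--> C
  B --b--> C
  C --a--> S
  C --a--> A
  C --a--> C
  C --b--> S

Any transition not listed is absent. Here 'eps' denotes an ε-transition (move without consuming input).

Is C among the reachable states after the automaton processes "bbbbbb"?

Start: ε-closure({S}) = {S, B, C}.
Read 'b': S→{B}, B→{C}, C→{S}; now {S, B, C}.
Read 'b': S→{B}, B→{C}, C→{S}; now {S, B, C}.
Read 'b': S→{B}, B→{C}, C→{S}; now {S, B, C}.
Read 'b': S→{B}, B→{C}, C→{S}; now {S, B, C}.
Read 'b': S→{B}, B→{C}, C→{S}; now {S, B, C}.
Read 'b': S→{B}, B→{C}, C→{S}; now {S, B, C}.
State C is in {S, B, C}.

Yes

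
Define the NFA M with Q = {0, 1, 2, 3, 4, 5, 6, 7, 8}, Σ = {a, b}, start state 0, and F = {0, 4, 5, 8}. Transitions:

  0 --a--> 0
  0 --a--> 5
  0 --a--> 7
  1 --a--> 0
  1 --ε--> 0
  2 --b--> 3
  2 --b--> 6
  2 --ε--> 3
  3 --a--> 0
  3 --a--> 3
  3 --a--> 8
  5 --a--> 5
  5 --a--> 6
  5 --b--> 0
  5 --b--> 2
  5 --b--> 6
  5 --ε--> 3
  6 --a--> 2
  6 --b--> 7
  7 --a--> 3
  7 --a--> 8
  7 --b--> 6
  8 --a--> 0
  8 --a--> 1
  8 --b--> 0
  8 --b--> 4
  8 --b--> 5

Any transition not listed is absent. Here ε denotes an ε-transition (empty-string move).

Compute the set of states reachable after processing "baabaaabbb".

Start in {0}.
Read 'b': {0} → ∅.
The set is empty and remains empty for the remaining 9 symbols.

∅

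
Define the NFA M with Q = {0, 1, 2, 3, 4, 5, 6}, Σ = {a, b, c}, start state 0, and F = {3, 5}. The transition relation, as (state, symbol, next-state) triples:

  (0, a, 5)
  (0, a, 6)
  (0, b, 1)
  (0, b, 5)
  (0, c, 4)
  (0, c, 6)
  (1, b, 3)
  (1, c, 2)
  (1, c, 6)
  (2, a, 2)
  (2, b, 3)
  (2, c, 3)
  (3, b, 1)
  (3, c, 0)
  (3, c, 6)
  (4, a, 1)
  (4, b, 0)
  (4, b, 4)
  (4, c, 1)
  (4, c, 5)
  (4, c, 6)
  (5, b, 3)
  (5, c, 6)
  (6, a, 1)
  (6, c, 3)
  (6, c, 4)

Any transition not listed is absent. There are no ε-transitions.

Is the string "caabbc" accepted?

Start in {0}.
Read 'c': 0→{4, 6}; now {4, 6}.
Read 'a': 4→{1}, 6→{1}; now {1}.
Read 'a': 1→∅; now ∅.
The set is empty and remains empty for the remaining 3 symbols.
The final set ∅ contains no accepting state.

No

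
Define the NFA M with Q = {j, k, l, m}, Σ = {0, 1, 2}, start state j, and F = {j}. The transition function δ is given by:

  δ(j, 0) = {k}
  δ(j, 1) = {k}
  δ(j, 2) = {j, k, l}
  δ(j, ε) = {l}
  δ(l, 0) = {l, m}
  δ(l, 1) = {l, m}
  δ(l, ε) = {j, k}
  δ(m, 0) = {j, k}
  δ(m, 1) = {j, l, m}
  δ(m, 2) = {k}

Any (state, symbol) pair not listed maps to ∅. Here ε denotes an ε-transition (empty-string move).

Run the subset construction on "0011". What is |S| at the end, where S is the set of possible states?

Start: ε-closure({j}) = {j, k, l}.
Read '0': {j, k, l} → {j, k, l, m}.
Read '0': {j, k, l, m} → {j, k, l, m}.
Read '1': {j, k, l, m} → {j, k, l, m}.
Read '1': {j, k, l, m} → {j, k, l, m}.
That set has 4 states.

4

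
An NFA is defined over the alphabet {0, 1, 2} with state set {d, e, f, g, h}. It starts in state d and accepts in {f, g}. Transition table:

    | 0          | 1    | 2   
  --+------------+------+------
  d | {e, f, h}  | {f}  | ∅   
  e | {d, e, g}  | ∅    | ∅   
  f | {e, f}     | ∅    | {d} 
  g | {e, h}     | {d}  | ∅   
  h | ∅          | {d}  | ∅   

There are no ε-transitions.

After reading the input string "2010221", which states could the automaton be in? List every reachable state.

Start in {d}.
Read '2': {d} → ∅.
The set is empty and remains empty for the remaining 6 symbols.

∅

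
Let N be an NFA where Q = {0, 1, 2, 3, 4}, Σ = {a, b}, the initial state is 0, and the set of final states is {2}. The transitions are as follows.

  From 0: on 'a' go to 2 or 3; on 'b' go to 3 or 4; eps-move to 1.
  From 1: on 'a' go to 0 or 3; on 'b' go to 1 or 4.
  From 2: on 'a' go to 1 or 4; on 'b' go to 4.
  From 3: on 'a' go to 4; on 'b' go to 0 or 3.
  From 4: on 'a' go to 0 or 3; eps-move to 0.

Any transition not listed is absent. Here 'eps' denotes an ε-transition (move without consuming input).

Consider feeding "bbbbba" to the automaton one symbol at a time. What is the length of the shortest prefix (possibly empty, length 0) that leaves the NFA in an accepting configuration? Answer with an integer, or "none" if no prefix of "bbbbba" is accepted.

6

Start: ε-closure({0}) = {0, 1}.
Read 'b': 0→{3, 4}, 1→{1, 4}; union {1, 3, 4}; ε-closure = {0, 1, 3, 4}.
Read 'b': 0→{3, 4}, 1→{1, 4}, 3→{0, 3}, 4→∅; now {0, 1, 3, 4}.
Read 'b': 0→{3, 4}, 1→{1, 4}, 3→{0, 3}, 4→∅; now {0, 1, 3, 4}.
Read 'b': 0→{3, 4}, 1→{1, 4}, 3→{0, 3}, 4→∅; now {0, 1, 3, 4}.
Read 'b': 0→{3, 4}, 1→{1, 4}, 3→{0, 3}, 4→∅; now {0, 1, 3, 4}.
Read 'a': 0→{2, 3}, 1→{0, 3}, 3→{4}, 4→{0, 3}; union {0, 2, 3, 4}; ε-closure = {0, 1, 2, 3, 4}.
None of the earlier sets intersect F, but {0, 1, 2, 3, 4} does.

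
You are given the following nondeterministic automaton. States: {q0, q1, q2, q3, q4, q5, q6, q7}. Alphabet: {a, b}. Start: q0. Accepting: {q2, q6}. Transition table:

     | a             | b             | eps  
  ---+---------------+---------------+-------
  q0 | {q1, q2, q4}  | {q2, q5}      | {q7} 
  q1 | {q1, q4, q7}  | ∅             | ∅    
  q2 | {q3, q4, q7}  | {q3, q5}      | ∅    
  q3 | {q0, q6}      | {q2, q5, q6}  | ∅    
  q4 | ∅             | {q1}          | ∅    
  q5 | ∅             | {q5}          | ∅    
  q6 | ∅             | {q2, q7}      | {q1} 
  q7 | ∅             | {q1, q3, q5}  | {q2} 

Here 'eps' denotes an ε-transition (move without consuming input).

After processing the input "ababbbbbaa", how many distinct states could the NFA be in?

7

Start: ε-closure({q0}) = {q0, q2, q7}.
Read 'a': {q0, q2, q7} → {q1, q2, q3, q4, q7}.
Read 'b': {q1, q2, q3, q4, q7} → {q1, q2, q3, q5, q6}.
Read 'a': {q1, q2, q3, q5, q6} → {q0, q1, q2, q3, q4, q6, q7}.
Read 'b': {q0, q1, q2, q3, q4, q6, q7} → {q1, q2, q3, q5, q6, q7}.
Read 'b': {q1, q2, q3, q5, q6, q7} → {q1, q2, q3, q5, q6, q7}.
Read 'b': {q1, q2, q3, q5, q6, q7} → {q1, q2, q3, q5, q6, q7}.
Read 'b': {q1, q2, q3, q5, q6, q7} → {q1, q2, q3, q5, q6, q7}.
Read 'b': {q1, q2, q3, q5, q6, q7} → {q1, q2, q3, q5, q6, q7}.
Read 'a': {q1, q2, q3, q5, q6, q7} → {q0, q1, q2, q3, q4, q6, q7}.
Read 'a': {q0, q1, q2, q3, q4, q6, q7} → {q0, q1, q2, q3, q4, q6, q7}.
That set has 7 states.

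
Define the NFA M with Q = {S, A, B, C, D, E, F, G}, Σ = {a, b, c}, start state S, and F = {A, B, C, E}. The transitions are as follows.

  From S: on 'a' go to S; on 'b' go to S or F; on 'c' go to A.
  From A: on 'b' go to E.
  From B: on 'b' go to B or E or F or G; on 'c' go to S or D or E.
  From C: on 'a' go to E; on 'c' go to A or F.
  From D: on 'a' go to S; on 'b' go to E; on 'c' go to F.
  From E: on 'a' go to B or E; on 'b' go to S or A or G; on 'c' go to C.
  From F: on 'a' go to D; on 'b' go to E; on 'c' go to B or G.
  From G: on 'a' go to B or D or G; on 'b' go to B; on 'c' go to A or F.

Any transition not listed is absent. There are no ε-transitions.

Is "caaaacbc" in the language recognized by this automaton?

Start in {S}.
Read 'c': {S} → {A}.
Read 'a': {A} → ∅.
The set is empty and remains empty for the remaining 6 symbols.
The final set ∅ contains no accepting state.

No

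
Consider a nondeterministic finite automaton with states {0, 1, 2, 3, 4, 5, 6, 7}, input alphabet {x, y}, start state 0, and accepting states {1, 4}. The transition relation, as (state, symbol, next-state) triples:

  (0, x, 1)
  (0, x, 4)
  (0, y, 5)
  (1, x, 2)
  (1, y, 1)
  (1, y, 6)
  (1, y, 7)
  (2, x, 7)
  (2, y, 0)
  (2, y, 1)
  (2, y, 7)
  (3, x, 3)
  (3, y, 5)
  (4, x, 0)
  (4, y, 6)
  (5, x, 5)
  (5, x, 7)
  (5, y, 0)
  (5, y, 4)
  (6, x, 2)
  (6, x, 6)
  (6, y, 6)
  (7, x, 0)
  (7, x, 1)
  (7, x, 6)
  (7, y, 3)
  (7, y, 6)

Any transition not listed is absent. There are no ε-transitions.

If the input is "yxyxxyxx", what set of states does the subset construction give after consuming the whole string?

Start in {0}.
Read 'y': {0} → {5}.
Read 'x': {5} → {5, 7}.
Read 'y': {5, 7} → {0, 3, 4, 6}.
Read 'x': {0, 3, 4, 6} → {0, 1, 2, 3, 4, 6}.
Read 'x': {0, 1, 2, 3, 4, 6} → {0, 1, 2, 3, 4, 6, 7}.
Read 'y': {0, 1, 2, 3, 4, 6, 7} → {0, 1, 3, 5, 6, 7}.
Read 'x': {0, 1, 3, 5, 6, 7} → {0, 1, 2, 3, 4, 5, 6, 7}.
Read 'x': {0, 1, 2, 3, 4, 5, 6, 7} → {0, 1, 2, 3, 4, 5, 6, 7}.

{0, 1, 2, 3, 4, 5, 6, 7}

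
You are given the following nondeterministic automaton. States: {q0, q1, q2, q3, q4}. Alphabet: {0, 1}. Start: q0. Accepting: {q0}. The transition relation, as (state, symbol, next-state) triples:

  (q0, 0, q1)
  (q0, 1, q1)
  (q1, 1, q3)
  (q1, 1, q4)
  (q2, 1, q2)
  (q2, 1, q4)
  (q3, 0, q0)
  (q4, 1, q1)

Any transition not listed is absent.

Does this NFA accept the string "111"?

Start in {q0}.
Read '1': q0→{q1}; now {q1}.
Read '1': q1→{q3, q4}; now {q3, q4}.
Read '1': q3→∅, q4→{q1}; now {q1}.
The final set {q1} contains no accepting state.

No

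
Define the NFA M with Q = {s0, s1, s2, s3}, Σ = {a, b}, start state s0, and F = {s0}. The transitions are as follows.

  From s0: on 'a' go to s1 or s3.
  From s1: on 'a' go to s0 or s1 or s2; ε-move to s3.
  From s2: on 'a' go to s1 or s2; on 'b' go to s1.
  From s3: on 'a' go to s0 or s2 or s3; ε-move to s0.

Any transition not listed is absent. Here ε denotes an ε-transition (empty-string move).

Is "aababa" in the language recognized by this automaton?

Yes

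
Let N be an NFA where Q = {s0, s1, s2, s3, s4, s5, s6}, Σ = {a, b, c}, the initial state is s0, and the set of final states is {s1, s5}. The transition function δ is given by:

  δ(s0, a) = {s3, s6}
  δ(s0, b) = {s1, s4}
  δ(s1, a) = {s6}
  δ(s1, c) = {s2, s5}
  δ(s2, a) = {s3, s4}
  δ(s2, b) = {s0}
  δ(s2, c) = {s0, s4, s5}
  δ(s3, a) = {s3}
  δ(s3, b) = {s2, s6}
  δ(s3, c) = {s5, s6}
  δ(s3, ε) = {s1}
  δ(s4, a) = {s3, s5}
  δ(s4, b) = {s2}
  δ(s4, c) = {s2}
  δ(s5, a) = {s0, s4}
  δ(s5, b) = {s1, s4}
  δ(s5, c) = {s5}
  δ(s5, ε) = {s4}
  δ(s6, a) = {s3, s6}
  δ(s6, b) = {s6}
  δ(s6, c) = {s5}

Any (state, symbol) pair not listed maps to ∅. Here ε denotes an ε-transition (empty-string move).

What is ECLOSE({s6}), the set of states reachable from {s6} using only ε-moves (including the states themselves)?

Begin with {s6}.
No ε-moves leave this set, so the closure equals the set itself.

{s6}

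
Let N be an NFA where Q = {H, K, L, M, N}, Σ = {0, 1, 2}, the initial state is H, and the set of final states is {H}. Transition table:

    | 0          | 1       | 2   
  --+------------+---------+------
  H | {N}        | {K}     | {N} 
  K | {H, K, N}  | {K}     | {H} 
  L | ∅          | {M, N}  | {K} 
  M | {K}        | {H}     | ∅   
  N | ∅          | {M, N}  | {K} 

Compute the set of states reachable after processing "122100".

{H, K, N}

Start in {H}.
Read '1': {H} → {K}.
Read '2': {K} → {H}.
Read '2': {H} → {N}.
Read '1': {N} → {M, N}.
Read '0': {M, N} → {K}.
Read '0': {K} → {H, K, N}.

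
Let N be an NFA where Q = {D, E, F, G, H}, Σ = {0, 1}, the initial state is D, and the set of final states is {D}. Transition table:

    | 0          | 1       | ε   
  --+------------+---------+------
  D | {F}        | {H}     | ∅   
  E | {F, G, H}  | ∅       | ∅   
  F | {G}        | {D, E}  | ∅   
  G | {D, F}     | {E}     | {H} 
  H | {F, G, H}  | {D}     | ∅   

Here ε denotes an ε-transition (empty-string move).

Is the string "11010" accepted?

No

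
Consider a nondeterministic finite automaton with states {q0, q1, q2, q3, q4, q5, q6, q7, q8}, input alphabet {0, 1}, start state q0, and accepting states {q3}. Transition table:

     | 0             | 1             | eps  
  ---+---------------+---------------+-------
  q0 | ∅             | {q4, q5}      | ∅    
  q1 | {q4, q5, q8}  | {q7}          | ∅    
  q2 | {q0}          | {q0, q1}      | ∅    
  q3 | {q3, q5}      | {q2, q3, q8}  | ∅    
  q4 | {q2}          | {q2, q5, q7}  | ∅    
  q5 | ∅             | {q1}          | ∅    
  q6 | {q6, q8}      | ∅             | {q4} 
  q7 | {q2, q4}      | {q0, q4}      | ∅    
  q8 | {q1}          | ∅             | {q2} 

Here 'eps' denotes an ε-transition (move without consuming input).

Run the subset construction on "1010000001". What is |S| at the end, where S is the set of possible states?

Start in {q0}.
Read '1': q0→{q4, q5}; now {q4, q5}.
Read '0': q4→{q2}, q5→∅; now {q2}.
Read '1': q2→{q0, q1}; now {q0, q1}.
Read '0': q0→∅, q1→{q4, q5, q8}; union {q4, q5, q8}; ε-closure = {q2, q4, q5, q8}.
Read '0': q2→{q0}, q4→{q2}, q5→∅, q8→{q1}; now {q0, q1, q2}.
Read '0': q0→∅, q1→{q4, q5, q8}, q2→{q0}; union {q0, q4, q5, q8}; ε-closure = {q0, q2, q4, q5, q8}.
Read '0': q0→∅, q2→{q0}, q4→{q2}, q5→∅, q8→{q1}; now {q0, q1, q2}.
Read '0': q0→∅, q1→{q4, q5, q8}, q2→{q0}; union {q0, q4, q5, q8}; ε-closure = {q0, q2, q4, q5, q8}.
Read '0': q0→∅, q2→{q0}, q4→{q2}, q5→∅, q8→{q1}; now {q0, q1, q2}.
Read '1': q0→{q4, q5}, q1→{q7}, q2→{q0, q1}; now {q0, q1, q4, q5, q7}.
That set has 5 states.

5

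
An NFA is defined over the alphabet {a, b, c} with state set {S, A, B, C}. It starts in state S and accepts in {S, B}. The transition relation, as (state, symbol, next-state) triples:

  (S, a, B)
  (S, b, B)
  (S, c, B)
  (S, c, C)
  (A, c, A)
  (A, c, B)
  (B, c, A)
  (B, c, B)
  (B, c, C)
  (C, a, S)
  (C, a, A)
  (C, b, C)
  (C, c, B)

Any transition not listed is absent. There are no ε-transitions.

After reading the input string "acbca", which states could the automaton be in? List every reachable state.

∅

Start in {S}.
Read 'a': {S} → {B}.
Read 'c': {B} → {A, B, C}.
Read 'b': {A, B, C} → {C}.
Read 'c': {C} → {B}.
Read 'a': {B} → ∅.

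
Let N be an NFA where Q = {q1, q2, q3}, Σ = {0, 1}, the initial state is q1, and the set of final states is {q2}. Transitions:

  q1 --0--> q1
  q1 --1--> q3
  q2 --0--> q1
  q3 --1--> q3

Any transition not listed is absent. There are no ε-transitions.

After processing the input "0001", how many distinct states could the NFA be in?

1

Start in {q1}.
Read '0': {q1} → {q1}.
Read '0': {q1} → {q1}.
Read '0': {q1} → {q1}.
Read '1': {q1} → {q3}.
That set has 1 state.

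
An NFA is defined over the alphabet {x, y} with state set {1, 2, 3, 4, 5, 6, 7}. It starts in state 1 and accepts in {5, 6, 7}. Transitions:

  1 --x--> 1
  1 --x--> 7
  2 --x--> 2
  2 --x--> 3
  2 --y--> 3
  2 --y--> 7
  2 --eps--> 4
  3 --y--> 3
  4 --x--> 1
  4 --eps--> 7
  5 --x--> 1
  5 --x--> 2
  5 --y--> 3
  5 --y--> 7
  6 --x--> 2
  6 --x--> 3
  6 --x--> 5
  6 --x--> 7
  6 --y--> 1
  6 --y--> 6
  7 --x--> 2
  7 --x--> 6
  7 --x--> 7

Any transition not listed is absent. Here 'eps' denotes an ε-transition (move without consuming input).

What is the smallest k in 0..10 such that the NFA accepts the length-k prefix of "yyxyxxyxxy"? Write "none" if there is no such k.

Start in {1}.
Read 'y': 1→∅; now ∅.
The set is empty and remains empty for the remaining 9 symbols.
No reachable set along the way intersects F.

none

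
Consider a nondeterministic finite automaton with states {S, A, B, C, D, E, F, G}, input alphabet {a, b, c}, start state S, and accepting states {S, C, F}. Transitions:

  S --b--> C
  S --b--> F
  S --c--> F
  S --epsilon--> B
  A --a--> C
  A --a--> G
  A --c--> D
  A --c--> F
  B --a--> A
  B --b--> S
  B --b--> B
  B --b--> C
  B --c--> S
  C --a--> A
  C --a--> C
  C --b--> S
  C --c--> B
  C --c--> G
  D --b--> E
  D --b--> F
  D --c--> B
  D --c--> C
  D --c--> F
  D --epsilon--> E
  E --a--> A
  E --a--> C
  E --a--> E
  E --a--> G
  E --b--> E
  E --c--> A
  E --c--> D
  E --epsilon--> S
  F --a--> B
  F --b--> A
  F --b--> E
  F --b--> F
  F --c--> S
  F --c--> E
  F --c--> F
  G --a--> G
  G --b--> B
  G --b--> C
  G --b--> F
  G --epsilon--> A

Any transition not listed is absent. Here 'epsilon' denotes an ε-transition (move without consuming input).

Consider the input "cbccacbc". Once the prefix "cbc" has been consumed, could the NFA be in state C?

No

Start: ε-closure({S}) = {S, B}.
Read 'c': S→{F}, B→{S}; union {S, F}; ε-closure = {S, B, F}.
Read 'b': S→{C, F}, B→{S, B, C}, F→{A, E, F}; now {S, A, B, C, E, F}.
Read 'c': S→{F}, A→{D, F}, B→{S}, C→{B, G}, E→{A, D}, F→{S, E, F}; now {S, A, B, D, E, F, G}.
State C is not in {S, A, B, D, E, F, G}.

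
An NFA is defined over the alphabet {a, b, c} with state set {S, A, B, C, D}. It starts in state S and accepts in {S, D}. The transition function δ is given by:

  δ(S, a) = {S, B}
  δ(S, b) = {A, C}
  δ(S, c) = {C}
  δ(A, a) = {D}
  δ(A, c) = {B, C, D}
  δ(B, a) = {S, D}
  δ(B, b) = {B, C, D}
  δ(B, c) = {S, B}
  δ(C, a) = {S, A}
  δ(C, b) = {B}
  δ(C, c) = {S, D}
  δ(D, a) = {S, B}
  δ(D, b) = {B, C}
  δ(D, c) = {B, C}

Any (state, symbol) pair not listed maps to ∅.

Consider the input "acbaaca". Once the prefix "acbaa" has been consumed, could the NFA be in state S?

Yes

Start in {S}.
Read 'a': S→{S, B}; now {S, B}.
Read 'c': S→{C}, B→{S, B}; now {S, B, C}.
Read 'b': S→{A, C}, B→{B, C, D}, C→{B}; now {A, B, C, D}.
Read 'a': A→{D}, B→{S, D}, C→{S, A}, D→{S, B}; now {S, A, B, D}.
Read 'a': S→{S, B}, A→{D}, B→{S, D}, D→{S, B}; now {S, B, D}.
State S is in {S, B, D}.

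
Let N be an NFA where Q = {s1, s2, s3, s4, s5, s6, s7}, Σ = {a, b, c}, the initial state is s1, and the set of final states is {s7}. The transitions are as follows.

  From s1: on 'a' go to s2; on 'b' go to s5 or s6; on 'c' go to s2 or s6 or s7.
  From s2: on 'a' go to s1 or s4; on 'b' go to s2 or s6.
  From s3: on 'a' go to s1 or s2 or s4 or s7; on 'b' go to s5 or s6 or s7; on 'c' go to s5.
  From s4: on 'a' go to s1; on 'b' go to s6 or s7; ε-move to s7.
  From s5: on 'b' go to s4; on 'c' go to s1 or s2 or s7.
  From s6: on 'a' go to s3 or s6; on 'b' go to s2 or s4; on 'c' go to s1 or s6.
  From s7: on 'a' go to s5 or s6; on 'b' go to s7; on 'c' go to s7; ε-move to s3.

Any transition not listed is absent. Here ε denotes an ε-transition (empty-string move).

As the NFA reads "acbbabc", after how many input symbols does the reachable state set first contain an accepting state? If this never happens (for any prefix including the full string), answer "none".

Start in {s1}.
Read 'a': s1→{s2}; now {s2}.
Read 'c': s2→∅; now ∅.
The set is empty and remains empty for the remaining 5 symbols.
No reachable set along the way intersects F.

none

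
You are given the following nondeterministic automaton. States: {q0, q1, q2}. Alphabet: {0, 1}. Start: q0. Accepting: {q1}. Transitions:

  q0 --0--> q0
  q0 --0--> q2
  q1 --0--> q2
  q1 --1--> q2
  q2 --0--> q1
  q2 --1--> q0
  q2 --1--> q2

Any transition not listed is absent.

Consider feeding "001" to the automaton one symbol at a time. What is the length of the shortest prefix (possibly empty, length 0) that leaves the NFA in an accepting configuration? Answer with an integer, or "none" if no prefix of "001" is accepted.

Start in {q0}.
Read '0': {q0} → {q0, q2}.
Read '0': {q0, q2} → {q0, q1, q2}.
None of the earlier sets intersect F, but {q0, q1, q2} does.

2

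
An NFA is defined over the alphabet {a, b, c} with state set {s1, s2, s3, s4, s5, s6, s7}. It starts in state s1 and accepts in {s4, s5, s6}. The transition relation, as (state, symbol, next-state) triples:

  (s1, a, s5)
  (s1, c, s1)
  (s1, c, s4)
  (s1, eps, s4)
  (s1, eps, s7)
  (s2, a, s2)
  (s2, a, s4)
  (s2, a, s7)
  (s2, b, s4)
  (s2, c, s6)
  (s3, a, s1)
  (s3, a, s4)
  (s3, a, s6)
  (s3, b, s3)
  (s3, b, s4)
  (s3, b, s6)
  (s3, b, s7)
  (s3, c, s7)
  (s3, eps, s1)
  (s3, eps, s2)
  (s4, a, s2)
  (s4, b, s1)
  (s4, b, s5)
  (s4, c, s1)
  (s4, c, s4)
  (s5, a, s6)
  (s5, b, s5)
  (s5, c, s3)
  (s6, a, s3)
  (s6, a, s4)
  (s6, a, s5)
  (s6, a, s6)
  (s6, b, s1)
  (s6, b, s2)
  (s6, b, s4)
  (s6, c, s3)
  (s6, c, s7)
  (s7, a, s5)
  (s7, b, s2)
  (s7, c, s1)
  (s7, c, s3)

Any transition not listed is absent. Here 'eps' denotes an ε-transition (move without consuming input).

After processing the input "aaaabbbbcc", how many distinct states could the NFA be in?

6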